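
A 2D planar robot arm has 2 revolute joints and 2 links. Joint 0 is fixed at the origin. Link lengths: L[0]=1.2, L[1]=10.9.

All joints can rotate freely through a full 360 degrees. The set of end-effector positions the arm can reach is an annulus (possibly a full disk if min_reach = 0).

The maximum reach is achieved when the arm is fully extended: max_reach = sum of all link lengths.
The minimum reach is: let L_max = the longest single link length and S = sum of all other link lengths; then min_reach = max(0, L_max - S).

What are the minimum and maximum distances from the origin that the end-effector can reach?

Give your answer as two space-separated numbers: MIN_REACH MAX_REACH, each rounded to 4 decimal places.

Link lengths: [1.2, 10.9]
max_reach = 1.2 + 10.9 = 12.1
L_max = max([1.2, 10.9]) = 10.9
S (sum of others) = 12.1 - 10.9 = 1.2
min_reach = max(0, 10.9 - 1.2) = max(0, 9.7) = 9.7

Answer: 9.7000 12.1000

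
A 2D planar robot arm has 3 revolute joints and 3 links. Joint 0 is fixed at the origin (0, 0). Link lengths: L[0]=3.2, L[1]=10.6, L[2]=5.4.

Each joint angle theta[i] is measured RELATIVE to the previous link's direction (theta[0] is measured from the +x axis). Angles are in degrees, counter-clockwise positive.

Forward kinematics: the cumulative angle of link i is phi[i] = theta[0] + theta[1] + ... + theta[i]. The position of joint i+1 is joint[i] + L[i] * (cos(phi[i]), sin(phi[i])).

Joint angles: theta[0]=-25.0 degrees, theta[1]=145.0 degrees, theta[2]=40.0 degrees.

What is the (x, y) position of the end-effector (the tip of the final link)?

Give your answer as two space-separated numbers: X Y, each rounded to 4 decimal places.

joint[0] = (0.0000, 0.0000)  (base)
link 0: phi[0] = -25 = -25 deg
  cos(-25 deg) = 0.9063, sin(-25 deg) = -0.4226
  joint[1] = (0.0000, 0.0000) + 3.2 * (0.9063, -0.4226) = (0.0000 + 2.9002, 0.0000 + -1.3524) = (2.9002, -1.3524)
link 1: phi[1] = -25 + 145 = 120 deg
  cos(120 deg) = -0.5000, sin(120 deg) = 0.8660
  joint[2] = (2.9002, -1.3524) + 10.6 * (-0.5000, 0.8660) = (2.9002 + -5.3000, -1.3524 + 9.1799) = (-2.3998, 7.8275)
link 2: phi[2] = -25 + 145 + 40 = 160 deg
  cos(160 deg) = -0.9397, sin(160 deg) = 0.3420
  joint[3] = (-2.3998, 7.8275) + 5.4 * (-0.9397, 0.3420) = (-2.3998 + -5.0743, 7.8275 + 1.8469) = (-7.4742, 9.6744)
End effector: (-7.4742, 9.6744)

Answer: -7.4742 9.6744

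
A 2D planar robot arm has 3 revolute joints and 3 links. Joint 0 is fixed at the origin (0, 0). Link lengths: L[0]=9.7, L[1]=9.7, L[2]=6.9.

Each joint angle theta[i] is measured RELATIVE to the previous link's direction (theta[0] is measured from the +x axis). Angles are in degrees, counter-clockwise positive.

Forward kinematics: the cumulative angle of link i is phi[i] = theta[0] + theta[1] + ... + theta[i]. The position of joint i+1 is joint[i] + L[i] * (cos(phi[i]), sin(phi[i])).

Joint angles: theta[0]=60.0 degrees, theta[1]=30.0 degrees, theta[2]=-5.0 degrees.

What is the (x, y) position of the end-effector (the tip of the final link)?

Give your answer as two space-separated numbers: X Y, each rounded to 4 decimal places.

Answer: 5.4514 24.9742

Derivation:
joint[0] = (0.0000, 0.0000)  (base)
link 0: phi[0] = 60 = 60 deg
  cos(60 deg) = 0.5000, sin(60 deg) = 0.8660
  joint[1] = (0.0000, 0.0000) + 9.7 * (0.5000, 0.8660) = (0.0000 + 4.8500, 0.0000 + 8.4004) = (4.8500, 8.4004)
link 1: phi[1] = 60 + 30 = 90 deg
  cos(90 deg) = 0.0000, sin(90 deg) = 1.0000
  joint[2] = (4.8500, 8.4004) + 9.7 * (0.0000, 1.0000) = (4.8500 + 0.0000, 8.4004 + 9.7000) = (4.8500, 18.1004)
link 2: phi[2] = 60 + 30 + -5 = 85 deg
  cos(85 deg) = 0.0872, sin(85 deg) = 0.9962
  joint[3] = (4.8500, 18.1004) + 6.9 * (0.0872, 0.9962) = (4.8500 + 0.6014, 18.1004 + 6.8737) = (5.4514, 24.9742)
End effector: (5.4514, 24.9742)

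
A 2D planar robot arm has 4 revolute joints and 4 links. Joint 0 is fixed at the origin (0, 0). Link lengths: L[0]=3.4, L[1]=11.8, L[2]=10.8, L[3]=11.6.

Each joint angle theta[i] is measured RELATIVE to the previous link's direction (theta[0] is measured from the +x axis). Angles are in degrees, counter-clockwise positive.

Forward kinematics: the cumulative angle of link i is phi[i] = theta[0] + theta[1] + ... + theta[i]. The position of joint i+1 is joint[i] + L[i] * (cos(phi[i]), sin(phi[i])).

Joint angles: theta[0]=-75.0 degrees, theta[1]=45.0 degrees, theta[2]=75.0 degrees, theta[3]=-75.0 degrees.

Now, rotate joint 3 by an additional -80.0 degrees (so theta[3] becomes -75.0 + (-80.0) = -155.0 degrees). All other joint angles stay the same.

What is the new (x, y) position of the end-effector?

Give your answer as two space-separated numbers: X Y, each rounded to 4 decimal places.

joint[0] = (0.0000, 0.0000)  (base)
link 0: phi[0] = -75 = -75 deg
  cos(-75 deg) = 0.2588, sin(-75 deg) = -0.9659
  joint[1] = (0.0000, 0.0000) + 3.4 * (0.2588, -0.9659) = (0.0000 + 0.8800, 0.0000 + -3.2841) = (0.8800, -3.2841)
link 1: phi[1] = -75 + 45 = -30 deg
  cos(-30 deg) = 0.8660, sin(-30 deg) = -0.5000
  joint[2] = (0.8800, -3.2841) + 11.8 * (0.8660, -0.5000) = (0.8800 + 10.2191, -3.2841 + -5.9000) = (11.0991, -9.1841)
link 2: phi[2] = -75 + 45 + 75 = 45 deg
  cos(45 deg) = 0.7071, sin(45 deg) = 0.7071
  joint[3] = (11.0991, -9.1841) + 10.8 * (0.7071, 0.7071) = (11.0991 + 7.6368, -9.1841 + 7.6368) = (18.7358, -1.5474)
link 3: phi[3] = -75 + 45 + 75 + -155 = -110 deg
  cos(-110 deg) = -0.3420, sin(-110 deg) = -0.9397
  joint[4] = (18.7358, -1.5474) + 11.6 * (-0.3420, -0.9397) = (18.7358 + -3.9674, -1.5474 + -10.9004) = (14.7684, -12.4478)
End effector: (14.7684, -12.4478)

Answer: 14.7684 -12.4478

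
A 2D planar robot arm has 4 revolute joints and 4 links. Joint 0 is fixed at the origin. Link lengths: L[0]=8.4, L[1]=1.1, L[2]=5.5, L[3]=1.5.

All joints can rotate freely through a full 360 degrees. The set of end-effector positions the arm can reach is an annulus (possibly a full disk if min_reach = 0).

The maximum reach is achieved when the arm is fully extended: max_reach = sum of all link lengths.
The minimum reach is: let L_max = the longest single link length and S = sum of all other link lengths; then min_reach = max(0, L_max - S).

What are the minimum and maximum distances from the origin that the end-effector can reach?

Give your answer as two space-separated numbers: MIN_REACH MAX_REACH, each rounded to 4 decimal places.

Link lengths: [8.4, 1.1, 5.5, 1.5]
max_reach = 8.4 + 1.1 + 5.5 + 1.5 = 16.5
L_max = max([8.4, 1.1, 5.5, 1.5]) = 8.4
S (sum of others) = 16.5 - 8.4 = 8.1
min_reach = max(0, 8.4 - 8.1) = max(0, 0.3) = 0.3

Answer: 0.3000 16.5000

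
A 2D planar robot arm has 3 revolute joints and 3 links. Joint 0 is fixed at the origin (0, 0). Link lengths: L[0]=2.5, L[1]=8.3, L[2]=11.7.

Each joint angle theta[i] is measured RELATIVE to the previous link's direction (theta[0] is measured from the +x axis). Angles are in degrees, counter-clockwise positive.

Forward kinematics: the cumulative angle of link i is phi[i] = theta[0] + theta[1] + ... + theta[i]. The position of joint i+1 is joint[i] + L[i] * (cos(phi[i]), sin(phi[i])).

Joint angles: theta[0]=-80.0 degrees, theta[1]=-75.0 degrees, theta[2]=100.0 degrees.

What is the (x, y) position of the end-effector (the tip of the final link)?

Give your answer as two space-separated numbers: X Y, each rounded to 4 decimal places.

Answer: -0.3774 -15.5538

Derivation:
joint[0] = (0.0000, 0.0000)  (base)
link 0: phi[0] = -80 = -80 deg
  cos(-80 deg) = 0.1736, sin(-80 deg) = -0.9848
  joint[1] = (0.0000, 0.0000) + 2.5 * (0.1736, -0.9848) = (0.0000 + 0.4341, 0.0000 + -2.4620) = (0.4341, -2.4620)
link 1: phi[1] = -80 + -75 = -155 deg
  cos(-155 deg) = -0.9063, sin(-155 deg) = -0.4226
  joint[2] = (0.4341, -2.4620) + 8.3 * (-0.9063, -0.4226) = (0.4341 + -7.5224, -2.4620 + -3.5077) = (-7.0882, -5.9698)
link 2: phi[2] = -80 + -75 + 100 = -55 deg
  cos(-55 deg) = 0.5736, sin(-55 deg) = -0.8192
  joint[3] = (-7.0882, -5.9698) + 11.7 * (0.5736, -0.8192) = (-7.0882 + 6.7108, -5.9698 + -9.5841) = (-0.3774, -15.5538)
End effector: (-0.3774, -15.5538)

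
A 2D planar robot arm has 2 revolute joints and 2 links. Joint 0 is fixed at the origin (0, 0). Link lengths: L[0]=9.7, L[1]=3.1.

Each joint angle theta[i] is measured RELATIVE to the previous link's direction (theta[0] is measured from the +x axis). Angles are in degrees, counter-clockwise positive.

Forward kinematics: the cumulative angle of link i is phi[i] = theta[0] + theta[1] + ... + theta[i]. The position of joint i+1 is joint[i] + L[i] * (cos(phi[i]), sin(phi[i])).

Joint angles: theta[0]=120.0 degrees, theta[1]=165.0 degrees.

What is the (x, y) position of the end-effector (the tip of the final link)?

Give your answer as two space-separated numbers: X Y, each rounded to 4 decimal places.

joint[0] = (0.0000, 0.0000)  (base)
link 0: phi[0] = 120 = 120 deg
  cos(120 deg) = -0.5000, sin(120 deg) = 0.8660
  joint[1] = (0.0000, 0.0000) + 9.7 * (-0.5000, 0.8660) = (0.0000 + -4.8500, 0.0000 + 8.4004) = (-4.8500, 8.4004)
link 1: phi[1] = 120 + 165 = 285 deg
  cos(285 deg) = 0.2588, sin(285 deg) = -0.9659
  joint[2] = (-4.8500, 8.4004) + 3.1 * (0.2588, -0.9659) = (-4.8500 + 0.8023, 8.4004 + -2.9944) = (-4.0477, 5.4061)
End effector: (-4.0477, 5.4061)

Answer: -4.0477 5.4061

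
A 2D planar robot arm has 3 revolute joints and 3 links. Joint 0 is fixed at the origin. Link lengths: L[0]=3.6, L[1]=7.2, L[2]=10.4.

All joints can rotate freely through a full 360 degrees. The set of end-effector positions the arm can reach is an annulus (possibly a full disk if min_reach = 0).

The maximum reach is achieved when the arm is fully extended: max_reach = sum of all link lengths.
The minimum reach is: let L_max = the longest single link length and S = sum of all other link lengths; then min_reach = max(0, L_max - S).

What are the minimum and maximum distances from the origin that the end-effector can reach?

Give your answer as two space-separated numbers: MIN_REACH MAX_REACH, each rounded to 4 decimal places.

Answer: 0.0000 21.2000

Derivation:
Link lengths: [3.6, 7.2, 10.4]
max_reach = 3.6 + 7.2 + 10.4 = 21.2
L_max = max([3.6, 7.2, 10.4]) = 10.4
S (sum of others) = 21.2 - 10.4 = 10.8
min_reach = max(0, 10.4 - 10.8) = max(0, -0.4) = 0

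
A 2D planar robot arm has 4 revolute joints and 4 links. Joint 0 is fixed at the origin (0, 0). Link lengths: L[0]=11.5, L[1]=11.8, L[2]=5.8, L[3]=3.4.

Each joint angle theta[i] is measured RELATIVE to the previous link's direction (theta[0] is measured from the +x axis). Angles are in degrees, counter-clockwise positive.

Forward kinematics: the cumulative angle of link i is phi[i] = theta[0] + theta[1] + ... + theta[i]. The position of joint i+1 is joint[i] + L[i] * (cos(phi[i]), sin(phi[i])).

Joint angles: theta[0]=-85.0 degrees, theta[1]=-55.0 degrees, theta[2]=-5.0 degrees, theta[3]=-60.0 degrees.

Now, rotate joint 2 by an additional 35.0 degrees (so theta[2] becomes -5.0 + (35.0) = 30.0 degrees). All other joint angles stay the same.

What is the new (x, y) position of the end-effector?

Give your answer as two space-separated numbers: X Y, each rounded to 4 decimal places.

joint[0] = (0.0000, 0.0000)  (base)
link 0: phi[0] = -85 = -85 deg
  cos(-85 deg) = 0.0872, sin(-85 deg) = -0.9962
  joint[1] = (0.0000, 0.0000) + 11.5 * (0.0872, -0.9962) = (0.0000 + 1.0023, 0.0000 + -11.4562) = (1.0023, -11.4562)
link 1: phi[1] = -85 + -55 = -140 deg
  cos(-140 deg) = -0.7660, sin(-140 deg) = -0.6428
  joint[2] = (1.0023, -11.4562) + 11.8 * (-0.7660, -0.6428) = (1.0023 + -9.0393, -11.4562 + -7.5849) = (-8.0370, -19.0411)
link 2: phi[2] = -85 + -55 + 30 = -110 deg
  cos(-110 deg) = -0.3420, sin(-110 deg) = -0.9397
  joint[3] = (-8.0370, -19.0411) + 5.8 * (-0.3420, -0.9397) = (-8.0370 + -1.9837, -19.0411 + -5.4502) = (-10.0208, -24.4914)
link 3: phi[3] = -85 + -55 + 30 + -60 = -170 deg
  cos(-170 deg) = -0.9848, sin(-170 deg) = -0.1736
  joint[4] = (-10.0208, -24.4914) + 3.4 * (-0.9848, -0.1736) = (-10.0208 + -3.3483, -24.4914 + -0.5904) = (-13.3691, -25.0818)
End effector: (-13.3691, -25.0818)

Answer: -13.3691 -25.0818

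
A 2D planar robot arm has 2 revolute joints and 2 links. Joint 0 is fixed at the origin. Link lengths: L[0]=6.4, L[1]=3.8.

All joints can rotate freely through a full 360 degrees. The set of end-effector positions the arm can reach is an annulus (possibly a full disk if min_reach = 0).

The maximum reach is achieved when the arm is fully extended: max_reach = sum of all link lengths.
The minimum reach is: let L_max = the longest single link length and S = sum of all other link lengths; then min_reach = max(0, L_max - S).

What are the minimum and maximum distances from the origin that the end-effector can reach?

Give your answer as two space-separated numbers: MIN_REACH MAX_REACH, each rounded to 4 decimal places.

Answer: 2.6000 10.2000

Derivation:
Link lengths: [6.4, 3.8]
max_reach = 6.4 + 3.8 = 10.2
L_max = max([6.4, 3.8]) = 6.4
S (sum of others) = 10.2 - 6.4 = 3.8
min_reach = max(0, 6.4 - 3.8) = max(0, 2.6) = 2.6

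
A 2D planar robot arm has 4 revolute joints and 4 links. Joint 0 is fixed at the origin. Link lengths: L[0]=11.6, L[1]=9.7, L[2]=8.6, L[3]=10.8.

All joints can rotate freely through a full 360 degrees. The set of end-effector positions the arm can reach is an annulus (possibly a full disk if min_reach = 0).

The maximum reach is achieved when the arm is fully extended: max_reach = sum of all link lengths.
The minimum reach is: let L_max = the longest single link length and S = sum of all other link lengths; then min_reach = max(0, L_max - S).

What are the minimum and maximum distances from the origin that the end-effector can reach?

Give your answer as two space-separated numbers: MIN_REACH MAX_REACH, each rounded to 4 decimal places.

Answer: 0.0000 40.7000

Derivation:
Link lengths: [11.6, 9.7, 8.6, 10.8]
max_reach = 11.6 + 9.7 + 8.6 + 10.8 = 40.7
L_max = max([11.6, 9.7, 8.6, 10.8]) = 11.6
S (sum of others) = 40.7 - 11.6 = 29.1
min_reach = max(0, 11.6 - 29.1) = max(0, -17.5) = 0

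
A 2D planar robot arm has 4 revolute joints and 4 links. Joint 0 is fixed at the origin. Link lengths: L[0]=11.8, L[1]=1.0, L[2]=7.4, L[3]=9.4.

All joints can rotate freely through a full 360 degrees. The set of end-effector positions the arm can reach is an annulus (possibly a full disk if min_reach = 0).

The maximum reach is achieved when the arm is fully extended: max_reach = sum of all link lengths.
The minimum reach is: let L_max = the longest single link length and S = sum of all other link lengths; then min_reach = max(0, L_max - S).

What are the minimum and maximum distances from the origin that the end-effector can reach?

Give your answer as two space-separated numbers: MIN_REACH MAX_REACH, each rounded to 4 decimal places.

Link lengths: [11.8, 1.0, 7.4, 9.4]
max_reach = 11.8 + 1 + 7.4 + 9.4 = 29.6
L_max = max([11.8, 1.0, 7.4, 9.4]) = 11.8
S (sum of others) = 29.6 - 11.8 = 17.8
min_reach = max(0, 11.8 - 17.8) = max(0, -6) = 0

Answer: 0.0000 29.6000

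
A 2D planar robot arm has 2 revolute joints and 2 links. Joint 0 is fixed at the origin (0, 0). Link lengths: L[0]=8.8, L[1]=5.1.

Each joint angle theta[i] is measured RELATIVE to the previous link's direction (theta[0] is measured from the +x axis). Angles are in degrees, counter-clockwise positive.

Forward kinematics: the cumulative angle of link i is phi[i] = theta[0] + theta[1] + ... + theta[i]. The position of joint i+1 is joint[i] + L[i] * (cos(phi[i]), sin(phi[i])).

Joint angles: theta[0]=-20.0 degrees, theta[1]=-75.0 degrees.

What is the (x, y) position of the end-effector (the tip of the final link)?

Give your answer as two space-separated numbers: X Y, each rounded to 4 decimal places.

joint[0] = (0.0000, 0.0000)  (base)
link 0: phi[0] = -20 = -20 deg
  cos(-20 deg) = 0.9397, sin(-20 deg) = -0.3420
  joint[1] = (0.0000, 0.0000) + 8.8 * (0.9397, -0.3420) = (0.0000 + 8.2693, 0.0000 + -3.0098) = (8.2693, -3.0098)
link 1: phi[1] = -20 + -75 = -95 deg
  cos(-95 deg) = -0.0872, sin(-95 deg) = -0.9962
  joint[2] = (8.2693, -3.0098) + 5.1 * (-0.0872, -0.9962) = (8.2693 + -0.4445, -3.0098 + -5.0806) = (7.8248, -8.0904)
End effector: (7.8248, -8.0904)

Answer: 7.8248 -8.0904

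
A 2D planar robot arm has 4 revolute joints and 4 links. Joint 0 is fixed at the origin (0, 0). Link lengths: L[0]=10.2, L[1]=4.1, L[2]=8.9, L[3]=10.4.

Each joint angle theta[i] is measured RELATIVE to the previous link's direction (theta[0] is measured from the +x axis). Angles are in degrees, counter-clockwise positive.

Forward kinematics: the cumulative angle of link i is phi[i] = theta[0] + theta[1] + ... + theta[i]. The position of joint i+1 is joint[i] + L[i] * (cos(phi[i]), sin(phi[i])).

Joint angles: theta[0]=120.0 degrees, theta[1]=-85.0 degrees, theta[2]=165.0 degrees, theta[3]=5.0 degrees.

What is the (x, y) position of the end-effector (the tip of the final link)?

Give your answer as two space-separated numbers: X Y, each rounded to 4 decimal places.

joint[0] = (0.0000, 0.0000)  (base)
link 0: phi[0] = 120 = 120 deg
  cos(120 deg) = -0.5000, sin(120 deg) = 0.8660
  joint[1] = (0.0000, 0.0000) + 10.2 * (-0.5000, 0.8660) = (0.0000 + -5.1000, 0.0000 + 8.8335) = (-5.1000, 8.8335)
link 1: phi[1] = 120 + -85 = 35 deg
  cos(35 deg) = 0.8192, sin(35 deg) = 0.5736
  joint[2] = (-5.1000, 8.8335) + 4.1 * (0.8192, 0.5736) = (-5.1000 + 3.3585, 8.8335 + 2.3517) = (-1.7415, 11.1851)
link 2: phi[2] = 120 + -85 + 165 = 200 deg
  cos(200 deg) = -0.9397, sin(200 deg) = -0.3420
  joint[3] = (-1.7415, 11.1851) + 8.9 * (-0.9397, -0.3420) = (-1.7415 + -8.3633, 11.1851 + -3.0440) = (-10.1047, 8.1411)
link 3: phi[3] = 120 + -85 + 165 + 5 = 205 deg
  cos(205 deg) = -0.9063, sin(205 deg) = -0.4226
  joint[4] = (-10.1047, 8.1411) + 10.4 * (-0.9063, -0.4226) = (-10.1047 + -9.4256, 8.1411 + -4.3952) = (-19.5303, 3.7459)
End effector: (-19.5303, 3.7459)

Answer: -19.5303 3.7459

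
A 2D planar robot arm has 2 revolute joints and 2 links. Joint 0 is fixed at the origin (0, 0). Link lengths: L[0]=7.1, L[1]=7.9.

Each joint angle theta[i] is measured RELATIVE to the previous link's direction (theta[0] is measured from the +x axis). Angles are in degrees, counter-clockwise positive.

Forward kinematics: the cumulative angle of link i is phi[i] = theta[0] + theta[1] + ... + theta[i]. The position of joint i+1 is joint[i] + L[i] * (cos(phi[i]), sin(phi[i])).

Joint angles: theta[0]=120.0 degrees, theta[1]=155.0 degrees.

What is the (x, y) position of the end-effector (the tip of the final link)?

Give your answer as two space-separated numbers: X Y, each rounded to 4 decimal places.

joint[0] = (0.0000, 0.0000)  (base)
link 0: phi[0] = 120 = 120 deg
  cos(120 deg) = -0.5000, sin(120 deg) = 0.8660
  joint[1] = (0.0000, 0.0000) + 7.1 * (-0.5000, 0.8660) = (0.0000 + -3.5500, 0.0000 + 6.1488) = (-3.5500, 6.1488)
link 1: phi[1] = 120 + 155 = 275 deg
  cos(275 deg) = 0.0872, sin(275 deg) = -0.9962
  joint[2] = (-3.5500, 6.1488) + 7.9 * (0.0872, -0.9962) = (-3.5500 + 0.6885, 6.1488 + -7.8699) = (-2.8615, -1.7212)
End effector: (-2.8615, -1.7212)

Answer: -2.8615 -1.7212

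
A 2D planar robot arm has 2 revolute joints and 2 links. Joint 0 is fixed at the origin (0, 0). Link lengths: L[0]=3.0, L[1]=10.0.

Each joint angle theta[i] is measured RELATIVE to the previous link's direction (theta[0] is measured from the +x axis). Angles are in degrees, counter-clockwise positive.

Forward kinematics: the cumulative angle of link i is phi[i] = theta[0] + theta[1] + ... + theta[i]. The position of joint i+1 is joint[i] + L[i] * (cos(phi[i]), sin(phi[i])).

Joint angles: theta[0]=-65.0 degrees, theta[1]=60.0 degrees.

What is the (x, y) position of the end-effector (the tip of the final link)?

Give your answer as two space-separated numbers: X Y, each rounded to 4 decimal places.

joint[0] = (0.0000, 0.0000)  (base)
link 0: phi[0] = -65 = -65 deg
  cos(-65 deg) = 0.4226, sin(-65 deg) = -0.9063
  joint[1] = (0.0000, 0.0000) + 3 * (0.4226, -0.9063) = (0.0000 + 1.2679, 0.0000 + -2.7189) = (1.2679, -2.7189)
link 1: phi[1] = -65 + 60 = -5 deg
  cos(-5 deg) = 0.9962, sin(-5 deg) = -0.0872
  joint[2] = (1.2679, -2.7189) + 10 * (0.9962, -0.0872) = (1.2679 + 9.9619, -2.7189 + -0.8716) = (11.2298, -3.5905)
End effector: (11.2298, -3.5905)

Answer: 11.2298 -3.5905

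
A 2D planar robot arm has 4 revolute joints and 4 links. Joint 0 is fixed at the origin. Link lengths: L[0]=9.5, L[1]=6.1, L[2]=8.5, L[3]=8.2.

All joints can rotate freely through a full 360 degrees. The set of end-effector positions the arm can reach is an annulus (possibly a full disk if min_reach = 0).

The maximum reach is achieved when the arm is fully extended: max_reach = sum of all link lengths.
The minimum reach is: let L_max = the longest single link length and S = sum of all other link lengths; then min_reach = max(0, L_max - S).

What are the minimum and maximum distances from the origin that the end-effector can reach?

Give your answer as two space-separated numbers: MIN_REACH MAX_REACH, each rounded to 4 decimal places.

Answer: 0.0000 32.3000

Derivation:
Link lengths: [9.5, 6.1, 8.5, 8.2]
max_reach = 9.5 + 6.1 + 8.5 + 8.2 = 32.3
L_max = max([9.5, 6.1, 8.5, 8.2]) = 9.5
S (sum of others) = 32.3 - 9.5 = 22.8
min_reach = max(0, 9.5 - 22.8) = max(0, -13.3) = 0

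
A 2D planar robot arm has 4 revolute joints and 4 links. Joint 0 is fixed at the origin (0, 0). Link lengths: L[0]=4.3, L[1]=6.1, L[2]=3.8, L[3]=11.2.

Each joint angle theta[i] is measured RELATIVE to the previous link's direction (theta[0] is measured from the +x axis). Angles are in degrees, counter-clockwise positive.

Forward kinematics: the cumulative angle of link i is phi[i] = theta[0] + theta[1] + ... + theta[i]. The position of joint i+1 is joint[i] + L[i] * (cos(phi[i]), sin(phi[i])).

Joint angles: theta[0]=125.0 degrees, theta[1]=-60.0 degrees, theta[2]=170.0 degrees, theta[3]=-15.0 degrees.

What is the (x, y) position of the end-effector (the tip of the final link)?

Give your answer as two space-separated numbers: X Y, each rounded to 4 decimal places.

joint[0] = (0.0000, 0.0000)  (base)
link 0: phi[0] = 125 = 125 deg
  cos(125 deg) = -0.5736, sin(125 deg) = 0.8192
  joint[1] = (0.0000, 0.0000) + 4.3 * (-0.5736, 0.8192) = (0.0000 + -2.4664, 0.0000 + 3.5224) = (-2.4664, 3.5224)
link 1: phi[1] = 125 + -60 = 65 deg
  cos(65 deg) = 0.4226, sin(65 deg) = 0.9063
  joint[2] = (-2.4664, 3.5224) + 6.1 * (0.4226, 0.9063) = (-2.4664 + 2.5780, 3.5224 + 5.5285) = (0.1116, 9.0508)
link 2: phi[2] = 125 + -60 + 170 = 235 deg
  cos(235 deg) = -0.5736, sin(235 deg) = -0.8192
  joint[3] = (0.1116, 9.0508) + 3.8 * (-0.5736, -0.8192) = (0.1116 + -2.1796, 9.0508 + -3.1128) = (-2.0680, 5.9381)
link 3: phi[3] = 125 + -60 + 170 + -15 = 220 deg
  cos(220 deg) = -0.7660, sin(220 deg) = -0.6428
  joint[4] = (-2.0680, 5.9381) + 11.2 * (-0.7660, -0.6428) = (-2.0680 + -8.5797, 5.9381 + -7.1992) = (-10.6477, -1.2612)
End effector: (-10.6477, -1.2612)

Answer: -10.6477 -1.2612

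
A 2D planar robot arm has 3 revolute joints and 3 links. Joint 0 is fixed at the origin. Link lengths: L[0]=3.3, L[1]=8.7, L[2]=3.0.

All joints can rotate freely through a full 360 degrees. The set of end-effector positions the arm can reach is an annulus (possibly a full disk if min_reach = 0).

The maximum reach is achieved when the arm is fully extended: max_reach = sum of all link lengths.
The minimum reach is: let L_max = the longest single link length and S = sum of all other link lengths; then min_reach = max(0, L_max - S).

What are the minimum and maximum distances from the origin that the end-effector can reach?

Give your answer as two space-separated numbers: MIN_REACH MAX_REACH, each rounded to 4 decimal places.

Link lengths: [3.3, 8.7, 3.0]
max_reach = 3.3 + 8.7 + 3 = 15
L_max = max([3.3, 8.7, 3.0]) = 8.7
S (sum of others) = 15 - 8.7 = 6.3
min_reach = max(0, 8.7 - 6.3) = max(0, 2.4) = 2.4

Answer: 2.4000 15.0000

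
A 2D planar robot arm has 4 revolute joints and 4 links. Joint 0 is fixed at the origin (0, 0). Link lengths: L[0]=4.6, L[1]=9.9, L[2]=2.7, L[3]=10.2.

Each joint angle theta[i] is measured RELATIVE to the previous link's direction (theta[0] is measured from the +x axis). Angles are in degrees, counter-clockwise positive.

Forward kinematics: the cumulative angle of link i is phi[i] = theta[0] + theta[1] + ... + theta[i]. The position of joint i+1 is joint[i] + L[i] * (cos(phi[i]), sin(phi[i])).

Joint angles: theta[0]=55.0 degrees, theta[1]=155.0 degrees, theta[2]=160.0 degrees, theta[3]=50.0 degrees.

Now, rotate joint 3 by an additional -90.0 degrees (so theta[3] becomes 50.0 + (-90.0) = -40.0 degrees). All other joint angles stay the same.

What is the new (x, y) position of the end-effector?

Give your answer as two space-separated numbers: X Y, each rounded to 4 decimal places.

joint[0] = (0.0000, 0.0000)  (base)
link 0: phi[0] = 55 = 55 deg
  cos(55 deg) = 0.5736, sin(55 deg) = 0.8192
  joint[1] = (0.0000, 0.0000) + 4.6 * (0.5736, 0.8192) = (0.0000 + 2.6385, 0.0000 + 3.7681) = (2.6385, 3.7681)
link 1: phi[1] = 55 + 155 = 210 deg
  cos(210 deg) = -0.8660, sin(210 deg) = -0.5000
  joint[2] = (2.6385, 3.7681) + 9.9 * (-0.8660, -0.5000) = (2.6385 + -8.5737, 3.7681 + -4.9500) = (-5.9352, -1.1819)
link 2: phi[2] = 55 + 155 + 160 = 370 deg
  cos(370 deg) = 0.9848, sin(370 deg) = 0.1736
  joint[3] = (-5.9352, -1.1819) + 2.7 * (0.9848, 0.1736) = (-5.9352 + 2.6590, -1.1819 + 0.4689) = (-3.2762, -0.7131)
link 3: phi[3] = 55 + 155 + 160 + -40 = 330 deg
  cos(330 deg) = 0.8660, sin(330 deg) = -0.5000
  joint[4] = (-3.2762, -0.7131) + 10.2 * (0.8660, -0.5000) = (-3.2762 + 8.8335, -0.7131 + -5.1000) = (5.5572, -5.8131)
End effector: (5.5572, -5.8131)

Answer: 5.5572 -5.8131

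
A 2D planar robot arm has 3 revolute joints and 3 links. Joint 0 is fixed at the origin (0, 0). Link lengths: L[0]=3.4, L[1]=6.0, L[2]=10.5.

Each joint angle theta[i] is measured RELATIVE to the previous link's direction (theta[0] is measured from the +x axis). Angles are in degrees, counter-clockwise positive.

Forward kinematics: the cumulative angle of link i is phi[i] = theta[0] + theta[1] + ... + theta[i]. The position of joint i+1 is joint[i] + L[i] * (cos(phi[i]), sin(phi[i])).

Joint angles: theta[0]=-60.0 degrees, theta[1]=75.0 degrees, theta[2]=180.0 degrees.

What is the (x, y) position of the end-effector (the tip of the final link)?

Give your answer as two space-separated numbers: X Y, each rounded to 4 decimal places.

Answer: -2.6467 -4.1092

Derivation:
joint[0] = (0.0000, 0.0000)  (base)
link 0: phi[0] = -60 = -60 deg
  cos(-60 deg) = 0.5000, sin(-60 deg) = -0.8660
  joint[1] = (0.0000, 0.0000) + 3.4 * (0.5000, -0.8660) = (0.0000 + 1.7000, 0.0000 + -2.9445) = (1.7000, -2.9445)
link 1: phi[1] = -60 + 75 = 15 deg
  cos(15 deg) = 0.9659, sin(15 deg) = 0.2588
  joint[2] = (1.7000, -2.9445) + 6 * (0.9659, 0.2588) = (1.7000 + 5.7956, -2.9445 + 1.5529) = (7.4956, -1.3916)
link 2: phi[2] = -60 + 75 + 180 = 195 deg
  cos(195 deg) = -0.9659, sin(195 deg) = -0.2588
  joint[3] = (7.4956, -1.3916) + 10.5 * (-0.9659, -0.2588) = (7.4956 + -10.1422, -1.3916 + -2.7176) = (-2.6467, -4.1092)
End effector: (-2.6467, -4.1092)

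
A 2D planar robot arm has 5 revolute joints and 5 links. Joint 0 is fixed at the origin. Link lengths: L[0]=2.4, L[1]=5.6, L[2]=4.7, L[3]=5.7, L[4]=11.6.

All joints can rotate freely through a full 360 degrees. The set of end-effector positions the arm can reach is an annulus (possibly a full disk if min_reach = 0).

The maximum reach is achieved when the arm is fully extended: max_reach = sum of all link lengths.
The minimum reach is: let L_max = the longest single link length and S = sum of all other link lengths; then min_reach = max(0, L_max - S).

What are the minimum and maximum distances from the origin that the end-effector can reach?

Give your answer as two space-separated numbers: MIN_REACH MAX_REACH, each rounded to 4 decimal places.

Answer: 0.0000 30.0000

Derivation:
Link lengths: [2.4, 5.6, 4.7, 5.7, 11.6]
max_reach = 2.4 + 5.6 + 4.7 + 5.7 + 11.6 = 30
L_max = max([2.4, 5.6, 4.7, 5.7, 11.6]) = 11.6
S (sum of others) = 30 - 11.6 = 18.4
min_reach = max(0, 11.6 - 18.4) = max(0, -6.8) = 0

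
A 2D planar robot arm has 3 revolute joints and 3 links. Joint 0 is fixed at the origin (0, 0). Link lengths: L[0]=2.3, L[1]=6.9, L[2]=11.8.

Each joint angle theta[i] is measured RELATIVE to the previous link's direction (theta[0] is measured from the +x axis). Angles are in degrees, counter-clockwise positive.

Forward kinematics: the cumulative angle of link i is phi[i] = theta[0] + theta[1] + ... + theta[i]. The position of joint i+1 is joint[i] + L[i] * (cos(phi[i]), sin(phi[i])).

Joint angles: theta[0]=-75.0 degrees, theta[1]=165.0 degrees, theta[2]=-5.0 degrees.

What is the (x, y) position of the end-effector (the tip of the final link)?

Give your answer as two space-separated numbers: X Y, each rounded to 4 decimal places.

Answer: 1.6237 16.4335

Derivation:
joint[0] = (0.0000, 0.0000)  (base)
link 0: phi[0] = -75 = -75 deg
  cos(-75 deg) = 0.2588, sin(-75 deg) = -0.9659
  joint[1] = (0.0000, 0.0000) + 2.3 * (0.2588, -0.9659) = (0.0000 + 0.5953, 0.0000 + -2.2216) = (0.5953, -2.2216)
link 1: phi[1] = -75 + 165 = 90 deg
  cos(90 deg) = 0.0000, sin(90 deg) = 1.0000
  joint[2] = (0.5953, -2.2216) + 6.9 * (0.0000, 1.0000) = (0.5953 + 0.0000, -2.2216 + 6.9000) = (0.5953, 4.6784)
link 2: phi[2] = -75 + 165 + -5 = 85 deg
  cos(85 deg) = 0.0872, sin(85 deg) = 0.9962
  joint[3] = (0.5953, 4.6784) + 11.8 * (0.0872, 0.9962) = (0.5953 + 1.0284, 4.6784 + 11.7551) = (1.6237, 16.4335)
End effector: (1.6237, 16.4335)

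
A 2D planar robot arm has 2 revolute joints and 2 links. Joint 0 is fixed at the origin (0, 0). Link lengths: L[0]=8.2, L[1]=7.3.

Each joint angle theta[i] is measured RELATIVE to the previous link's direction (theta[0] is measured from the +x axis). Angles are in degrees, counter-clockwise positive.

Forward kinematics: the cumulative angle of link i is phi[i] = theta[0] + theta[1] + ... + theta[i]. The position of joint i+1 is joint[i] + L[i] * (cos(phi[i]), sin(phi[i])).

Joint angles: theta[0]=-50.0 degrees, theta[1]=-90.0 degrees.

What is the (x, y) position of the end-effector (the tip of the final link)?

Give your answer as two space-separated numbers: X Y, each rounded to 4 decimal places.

Answer: -0.3213 -10.9739

Derivation:
joint[0] = (0.0000, 0.0000)  (base)
link 0: phi[0] = -50 = -50 deg
  cos(-50 deg) = 0.6428, sin(-50 deg) = -0.7660
  joint[1] = (0.0000, 0.0000) + 8.2 * (0.6428, -0.7660) = (0.0000 + 5.2709, 0.0000 + -6.2816) = (5.2709, -6.2816)
link 1: phi[1] = -50 + -90 = -140 deg
  cos(-140 deg) = -0.7660, sin(-140 deg) = -0.6428
  joint[2] = (5.2709, -6.2816) + 7.3 * (-0.7660, -0.6428) = (5.2709 + -5.5921, -6.2816 + -4.6923) = (-0.3213, -10.9739)
End effector: (-0.3213, -10.9739)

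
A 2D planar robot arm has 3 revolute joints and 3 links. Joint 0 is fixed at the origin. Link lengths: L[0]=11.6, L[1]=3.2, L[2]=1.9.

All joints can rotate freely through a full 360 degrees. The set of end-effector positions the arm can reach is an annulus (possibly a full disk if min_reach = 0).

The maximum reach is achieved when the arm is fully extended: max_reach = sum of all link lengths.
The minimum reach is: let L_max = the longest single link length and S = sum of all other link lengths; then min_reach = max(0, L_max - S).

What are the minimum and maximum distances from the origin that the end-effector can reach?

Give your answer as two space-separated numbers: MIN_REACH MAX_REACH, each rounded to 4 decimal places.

Answer: 6.5000 16.7000

Derivation:
Link lengths: [11.6, 3.2, 1.9]
max_reach = 11.6 + 3.2 + 1.9 = 16.7
L_max = max([11.6, 3.2, 1.9]) = 11.6
S (sum of others) = 16.7 - 11.6 = 5.1
min_reach = max(0, 11.6 - 5.1) = max(0, 6.5) = 6.5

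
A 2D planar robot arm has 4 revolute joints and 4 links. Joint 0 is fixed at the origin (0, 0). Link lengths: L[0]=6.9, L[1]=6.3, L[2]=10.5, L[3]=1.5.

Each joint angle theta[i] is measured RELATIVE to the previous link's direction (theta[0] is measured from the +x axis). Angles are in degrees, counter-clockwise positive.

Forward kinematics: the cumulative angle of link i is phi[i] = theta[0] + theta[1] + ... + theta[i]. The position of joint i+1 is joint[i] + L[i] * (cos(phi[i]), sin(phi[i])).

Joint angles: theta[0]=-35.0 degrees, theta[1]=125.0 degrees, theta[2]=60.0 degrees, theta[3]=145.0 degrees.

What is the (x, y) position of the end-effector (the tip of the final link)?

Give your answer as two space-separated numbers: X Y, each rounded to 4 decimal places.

joint[0] = (0.0000, 0.0000)  (base)
link 0: phi[0] = -35 = -35 deg
  cos(-35 deg) = 0.8192, sin(-35 deg) = -0.5736
  joint[1] = (0.0000, 0.0000) + 6.9 * (0.8192, -0.5736) = (0.0000 + 5.6521, 0.0000 + -3.9577) = (5.6521, -3.9577)
link 1: phi[1] = -35 + 125 = 90 deg
  cos(90 deg) = 0.0000, sin(90 deg) = 1.0000
  joint[2] = (5.6521, -3.9577) + 6.3 * (0.0000, 1.0000) = (5.6521 + 0.0000, -3.9577 + 6.3000) = (5.6521, 2.3423)
link 2: phi[2] = -35 + 125 + 60 = 150 deg
  cos(150 deg) = -0.8660, sin(150 deg) = 0.5000
  joint[3] = (5.6521, 2.3423) + 10.5 * (-0.8660, 0.5000) = (5.6521 + -9.0933, 2.3423 + 5.2500) = (-3.4411, 7.5923)
link 3: phi[3] = -35 + 125 + 60 + 145 = 295 deg
  cos(295 deg) = 0.4226, sin(295 deg) = -0.9063
  joint[4] = (-3.4411, 7.5923) + 1.5 * (0.4226, -0.9063) = (-3.4411 + 0.6339, 7.5923 + -1.3595) = (-2.8072, 6.2329)
End effector: (-2.8072, 6.2329)

Answer: -2.8072 6.2329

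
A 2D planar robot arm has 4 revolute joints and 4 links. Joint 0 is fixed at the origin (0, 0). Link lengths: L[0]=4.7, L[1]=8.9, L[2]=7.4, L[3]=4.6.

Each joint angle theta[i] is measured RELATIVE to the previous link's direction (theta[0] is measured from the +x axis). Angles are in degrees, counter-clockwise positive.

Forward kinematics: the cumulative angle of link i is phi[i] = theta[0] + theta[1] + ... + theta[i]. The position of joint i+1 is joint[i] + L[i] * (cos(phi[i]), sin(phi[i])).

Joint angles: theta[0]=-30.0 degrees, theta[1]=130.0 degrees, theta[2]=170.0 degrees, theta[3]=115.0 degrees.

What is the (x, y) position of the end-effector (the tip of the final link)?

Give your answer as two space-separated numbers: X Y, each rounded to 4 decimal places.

Answer: 6.6939 0.9588

Derivation:
joint[0] = (0.0000, 0.0000)  (base)
link 0: phi[0] = -30 = -30 deg
  cos(-30 deg) = 0.8660, sin(-30 deg) = -0.5000
  joint[1] = (0.0000, 0.0000) + 4.7 * (0.8660, -0.5000) = (0.0000 + 4.0703, 0.0000 + -2.3500) = (4.0703, -2.3500)
link 1: phi[1] = -30 + 130 = 100 deg
  cos(100 deg) = -0.1736, sin(100 deg) = 0.9848
  joint[2] = (4.0703, -2.3500) + 8.9 * (-0.1736, 0.9848) = (4.0703 + -1.5455, -2.3500 + 8.7648) = (2.5249, 6.4148)
link 2: phi[2] = -30 + 130 + 170 = 270 deg
  cos(270 deg) = -0.0000, sin(270 deg) = -1.0000
  joint[3] = (2.5249, 6.4148) + 7.4 * (-0.0000, -1.0000) = (2.5249 + -0.0000, 6.4148 + -7.4000) = (2.5249, -0.9852)
link 3: phi[3] = -30 + 130 + 170 + 115 = 385 deg
  cos(385 deg) = 0.9063, sin(385 deg) = 0.4226
  joint[4] = (2.5249, -0.9852) + 4.6 * (0.9063, 0.4226) = (2.5249 + 4.1690, -0.9852 + 1.9440) = (6.6939, 0.9588)
End effector: (6.6939, 0.9588)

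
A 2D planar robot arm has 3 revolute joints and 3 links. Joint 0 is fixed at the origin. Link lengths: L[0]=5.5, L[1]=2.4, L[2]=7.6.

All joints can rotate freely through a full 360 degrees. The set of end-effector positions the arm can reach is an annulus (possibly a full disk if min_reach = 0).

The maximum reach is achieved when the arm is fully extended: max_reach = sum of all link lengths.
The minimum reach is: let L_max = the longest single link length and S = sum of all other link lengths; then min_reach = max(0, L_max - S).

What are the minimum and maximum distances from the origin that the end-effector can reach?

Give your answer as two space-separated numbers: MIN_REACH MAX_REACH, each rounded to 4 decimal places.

Link lengths: [5.5, 2.4, 7.6]
max_reach = 5.5 + 2.4 + 7.6 = 15.5
L_max = max([5.5, 2.4, 7.6]) = 7.6
S (sum of others) = 15.5 - 7.6 = 7.9
min_reach = max(0, 7.6 - 7.9) = max(0, -0.3) = 0

Answer: 0.0000 15.5000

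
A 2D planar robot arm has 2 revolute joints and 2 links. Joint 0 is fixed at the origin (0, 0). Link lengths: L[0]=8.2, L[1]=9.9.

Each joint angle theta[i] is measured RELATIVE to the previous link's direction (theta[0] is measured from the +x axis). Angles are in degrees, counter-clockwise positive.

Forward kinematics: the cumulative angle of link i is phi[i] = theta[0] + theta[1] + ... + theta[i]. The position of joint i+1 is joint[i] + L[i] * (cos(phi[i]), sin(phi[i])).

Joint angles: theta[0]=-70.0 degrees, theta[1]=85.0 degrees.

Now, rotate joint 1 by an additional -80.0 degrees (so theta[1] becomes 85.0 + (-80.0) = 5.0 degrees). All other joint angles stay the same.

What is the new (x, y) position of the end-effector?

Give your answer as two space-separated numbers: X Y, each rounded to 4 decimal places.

Answer: 6.9885 -16.6779

Derivation:
joint[0] = (0.0000, 0.0000)  (base)
link 0: phi[0] = -70 = -70 deg
  cos(-70 deg) = 0.3420, sin(-70 deg) = -0.9397
  joint[1] = (0.0000, 0.0000) + 8.2 * (0.3420, -0.9397) = (0.0000 + 2.8046, 0.0000 + -7.7055) = (2.8046, -7.7055)
link 1: phi[1] = -70 + 5 = -65 deg
  cos(-65 deg) = 0.4226, sin(-65 deg) = -0.9063
  joint[2] = (2.8046, -7.7055) + 9.9 * (0.4226, -0.9063) = (2.8046 + 4.1839, -7.7055 + -8.9724) = (6.9885, -16.6779)
End effector: (6.9885, -16.6779)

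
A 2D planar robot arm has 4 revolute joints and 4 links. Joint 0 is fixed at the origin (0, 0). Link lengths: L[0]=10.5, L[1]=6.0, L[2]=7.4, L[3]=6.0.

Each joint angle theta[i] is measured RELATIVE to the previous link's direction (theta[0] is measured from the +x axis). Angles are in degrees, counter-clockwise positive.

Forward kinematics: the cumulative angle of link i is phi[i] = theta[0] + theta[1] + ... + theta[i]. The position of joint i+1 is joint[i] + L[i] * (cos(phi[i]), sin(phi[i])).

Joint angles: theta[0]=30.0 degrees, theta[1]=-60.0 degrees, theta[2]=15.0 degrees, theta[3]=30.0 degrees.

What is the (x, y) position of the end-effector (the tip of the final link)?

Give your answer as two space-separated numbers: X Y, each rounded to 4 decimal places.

joint[0] = (0.0000, 0.0000)  (base)
link 0: phi[0] = 30 = 30 deg
  cos(30 deg) = 0.8660, sin(30 deg) = 0.5000
  joint[1] = (0.0000, 0.0000) + 10.5 * (0.8660, 0.5000) = (0.0000 + 9.0933, 0.0000 + 5.2500) = (9.0933, 5.2500)
link 1: phi[1] = 30 + -60 = -30 deg
  cos(-30 deg) = 0.8660, sin(-30 deg) = -0.5000
  joint[2] = (9.0933, 5.2500) + 6 * (0.8660, -0.5000) = (9.0933 + 5.1962, 5.2500 + -3.0000) = (14.2894, 2.2500)
link 2: phi[2] = 30 + -60 + 15 = -15 deg
  cos(-15 deg) = 0.9659, sin(-15 deg) = -0.2588
  joint[3] = (14.2894, 2.2500) + 7.4 * (0.9659, -0.2588) = (14.2894 + 7.1479, 2.2500 + -1.9153) = (21.4373, 0.3347)
link 3: phi[3] = 30 + -60 + 15 + 30 = 15 deg
  cos(15 deg) = 0.9659, sin(15 deg) = 0.2588
  joint[4] = (21.4373, 0.3347) + 6 * (0.9659, 0.2588) = (21.4373 + 5.7956, 0.3347 + 1.5529) = (27.2328, 1.8877)
End effector: (27.2328, 1.8877)

Answer: 27.2328 1.8877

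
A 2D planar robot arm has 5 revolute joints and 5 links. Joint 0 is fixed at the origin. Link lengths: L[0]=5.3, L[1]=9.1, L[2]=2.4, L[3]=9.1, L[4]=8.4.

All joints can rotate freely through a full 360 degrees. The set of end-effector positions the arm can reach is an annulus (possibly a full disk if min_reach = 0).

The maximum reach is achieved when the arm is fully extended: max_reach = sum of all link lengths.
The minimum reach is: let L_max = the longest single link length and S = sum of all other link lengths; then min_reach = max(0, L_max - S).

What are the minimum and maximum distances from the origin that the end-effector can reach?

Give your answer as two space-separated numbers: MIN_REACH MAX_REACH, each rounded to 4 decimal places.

Answer: 0.0000 34.3000

Derivation:
Link lengths: [5.3, 9.1, 2.4, 9.1, 8.4]
max_reach = 5.3 + 9.1 + 2.4 + 9.1 + 8.4 = 34.3
L_max = max([5.3, 9.1, 2.4, 9.1, 8.4]) = 9.1
S (sum of others) = 34.3 - 9.1 = 25.2
min_reach = max(0, 9.1 - 25.2) = max(0, -16.1) = 0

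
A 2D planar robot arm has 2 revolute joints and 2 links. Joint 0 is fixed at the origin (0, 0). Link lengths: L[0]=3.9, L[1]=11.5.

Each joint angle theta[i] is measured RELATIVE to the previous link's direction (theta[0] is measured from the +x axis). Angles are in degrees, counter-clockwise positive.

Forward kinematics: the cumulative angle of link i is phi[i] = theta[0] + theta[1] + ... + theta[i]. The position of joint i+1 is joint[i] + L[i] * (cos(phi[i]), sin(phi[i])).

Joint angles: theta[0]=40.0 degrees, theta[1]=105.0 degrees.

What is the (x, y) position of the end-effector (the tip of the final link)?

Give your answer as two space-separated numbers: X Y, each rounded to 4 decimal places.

Answer: -6.4327 9.1030

Derivation:
joint[0] = (0.0000, 0.0000)  (base)
link 0: phi[0] = 40 = 40 deg
  cos(40 deg) = 0.7660, sin(40 deg) = 0.6428
  joint[1] = (0.0000, 0.0000) + 3.9 * (0.7660, 0.6428) = (0.0000 + 2.9876, 0.0000 + 2.5069) = (2.9876, 2.5069)
link 1: phi[1] = 40 + 105 = 145 deg
  cos(145 deg) = -0.8192, sin(145 deg) = 0.5736
  joint[2] = (2.9876, 2.5069) + 11.5 * (-0.8192, 0.5736) = (2.9876 + -9.4202, 2.5069 + 6.5961) = (-6.4327, 9.1030)
End effector: (-6.4327, 9.1030)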